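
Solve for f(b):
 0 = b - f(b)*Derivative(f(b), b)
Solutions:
 f(b) = -sqrt(C1 + b^2)
 f(b) = sqrt(C1 + b^2)


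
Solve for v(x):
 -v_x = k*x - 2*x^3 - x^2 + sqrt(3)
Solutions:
 v(x) = C1 - k*x^2/2 + x^4/2 + x^3/3 - sqrt(3)*x


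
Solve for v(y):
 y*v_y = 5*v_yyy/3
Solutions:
 v(y) = C1 + Integral(C2*airyai(3^(1/3)*5^(2/3)*y/5) + C3*airybi(3^(1/3)*5^(2/3)*y/5), y)


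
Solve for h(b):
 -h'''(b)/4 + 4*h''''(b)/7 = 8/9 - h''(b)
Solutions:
 h(b) = C1 + C2*b + 4*b^2/9 + (C3*sin(sqrt(1743)*b/32) + C4*cos(sqrt(1743)*b/32))*exp(7*b/32)


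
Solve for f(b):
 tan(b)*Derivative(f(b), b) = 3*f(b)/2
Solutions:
 f(b) = C1*sin(b)^(3/2)


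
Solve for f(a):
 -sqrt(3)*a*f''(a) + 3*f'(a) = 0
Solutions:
 f(a) = C1 + C2*a^(1 + sqrt(3))


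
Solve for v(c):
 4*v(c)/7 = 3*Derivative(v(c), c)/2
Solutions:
 v(c) = C1*exp(8*c/21)


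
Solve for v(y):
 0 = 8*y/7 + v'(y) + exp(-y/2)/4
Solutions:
 v(y) = C1 - 4*y^2/7 + exp(-y/2)/2


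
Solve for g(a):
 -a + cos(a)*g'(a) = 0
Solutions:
 g(a) = C1 + Integral(a/cos(a), a)


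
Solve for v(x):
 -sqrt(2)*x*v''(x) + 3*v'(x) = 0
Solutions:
 v(x) = C1 + C2*x^(1 + 3*sqrt(2)/2)


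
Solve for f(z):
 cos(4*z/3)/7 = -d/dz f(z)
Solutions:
 f(z) = C1 - 3*sin(4*z/3)/28


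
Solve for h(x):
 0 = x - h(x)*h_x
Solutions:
 h(x) = -sqrt(C1 + x^2)
 h(x) = sqrt(C1 + x^2)


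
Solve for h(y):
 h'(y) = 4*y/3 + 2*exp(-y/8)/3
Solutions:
 h(y) = C1 + 2*y^2/3 - 16*exp(-y/8)/3


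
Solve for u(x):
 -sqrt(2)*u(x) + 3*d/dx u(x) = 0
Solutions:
 u(x) = C1*exp(sqrt(2)*x/3)


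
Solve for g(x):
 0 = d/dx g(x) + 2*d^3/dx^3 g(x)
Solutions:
 g(x) = C1 + C2*sin(sqrt(2)*x/2) + C3*cos(sqrt(2)*x/2)


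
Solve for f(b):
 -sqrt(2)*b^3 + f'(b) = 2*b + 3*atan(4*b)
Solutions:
 f(b) = C1 + sqrt(2)*b^4/4 + b^2 + 3*b*atan(4*b) - 3*log(16*b^2 + 1)/8


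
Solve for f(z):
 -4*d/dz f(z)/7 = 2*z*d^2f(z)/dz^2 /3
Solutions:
 f(z) = C1 + C2*z^(1/7)


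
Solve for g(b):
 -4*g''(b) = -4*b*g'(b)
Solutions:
 g(b) = C1 + C2*erfi(sqrt(2)*b/2)


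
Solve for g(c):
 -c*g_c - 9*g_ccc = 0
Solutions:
 g(c) = C1 + Integral(C2*airyai(-3^(1/3)*c/3) + C3*airybi(-3^(1/3)*c/3), c)


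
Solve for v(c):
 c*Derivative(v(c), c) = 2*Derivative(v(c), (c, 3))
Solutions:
 v(c) = C1 + Integral(C2*airyai(2^(2/3)*c/2) + C3*airybi(2^(2/3)*c/2), c)


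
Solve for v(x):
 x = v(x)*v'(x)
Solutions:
 v(x) = -sqrt(C1 + x^2)
 v(x) = sqrt(C1 + x^2)


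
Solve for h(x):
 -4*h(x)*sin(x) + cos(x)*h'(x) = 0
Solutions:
 h(x) = C1/cos(x)^4


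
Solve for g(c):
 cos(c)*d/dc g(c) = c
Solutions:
 g(c) = C1 + Integral(c/cos(c), c)


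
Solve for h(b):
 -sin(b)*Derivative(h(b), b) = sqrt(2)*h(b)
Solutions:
 h(b) = C1*(cos(b) + 1)^(sqrt(2)/2)/(cos(b) - 1)^(sqrt(2)/2)


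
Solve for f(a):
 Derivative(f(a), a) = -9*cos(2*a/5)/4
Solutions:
 f(a) = C1 - 45*sin(2*a/5)/8


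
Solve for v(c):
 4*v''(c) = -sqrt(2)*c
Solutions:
 v(c) = C1 + C2*c - sqrt(2)*c^3/24


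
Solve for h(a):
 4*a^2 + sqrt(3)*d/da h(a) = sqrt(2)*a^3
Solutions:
 h(a) = C1 + sqrt(6)*a^4/12 - 4*sqrt(3)*a^3/9


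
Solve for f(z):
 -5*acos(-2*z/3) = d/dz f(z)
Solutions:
 f(z) = C1 - 5*z*acos(-2*z/3) - 5*sqrt(9 - 4*z^2)/2


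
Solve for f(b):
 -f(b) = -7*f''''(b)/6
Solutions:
 f(b) = C1*exp(-6^(1/4)*7^(3/4)*b/7) + C2*exp(6^(1/4)*7^(3/4)*b/7) + C3*sin(6^(1/4)*7^(3/4)*b/7) + C4*cos(6^(1/4)*7^(3/4)*b/7)


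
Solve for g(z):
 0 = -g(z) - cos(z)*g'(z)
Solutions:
 g(z) = C1*sqrt(sin(z) - 1)/sqrt(sin(z) + 1)


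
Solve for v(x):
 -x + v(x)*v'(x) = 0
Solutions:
 v(x) = -sqrt(C1 + x^2)
 v(x) = sqrt(C1 + x^2)


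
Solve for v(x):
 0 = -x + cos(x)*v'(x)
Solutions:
 v(x) = C1 + Integral(x/cos(x), x)


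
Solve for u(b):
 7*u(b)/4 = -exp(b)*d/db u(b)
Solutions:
 u(b) = C1*exp(7*exp(-b)/4)


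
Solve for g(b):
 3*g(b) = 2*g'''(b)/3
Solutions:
 g(b) = C3*exp(6^(2/3)*b/2) + (C1*sin(3*2^(2/3)*3^(1/6)*b/4) + C2*cos(3*2^(2/3)*3^(1/6)*b/4))*exp(-6^(2/3)*b/4)


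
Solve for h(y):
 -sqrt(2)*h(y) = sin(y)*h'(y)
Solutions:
 h(y) = C1*(cos(y) + 1)^(sqrt(2)/2)/(cos(y) - 1)^(sqrt(2)/2)


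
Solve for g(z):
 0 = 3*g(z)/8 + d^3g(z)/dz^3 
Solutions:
 g(z) = C3*exp(-3^(1/3)*z/2) + (C1*sin(3^(5/6)*z/4) + C2*cos(3^(5/6)*z/4))*exp(3^(1/3)*z/4)


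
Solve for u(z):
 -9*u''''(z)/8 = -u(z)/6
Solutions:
 u(z) = C1*exp(-sqrt(2)*3^(1/4)*z/3) + C2*exp(sqrt(2)*3^(1/4)*z/3) + C3*sin(sqrt(2)*3^(1/4)*z/3) + C4*cos(sqrt(2)*3^(1/4)*z/3)


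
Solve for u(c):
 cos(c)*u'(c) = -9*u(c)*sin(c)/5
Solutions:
 u(c) = C1*cos(c)^(9/5)


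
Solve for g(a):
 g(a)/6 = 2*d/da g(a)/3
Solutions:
 g(a) = C1*exp(a/4)


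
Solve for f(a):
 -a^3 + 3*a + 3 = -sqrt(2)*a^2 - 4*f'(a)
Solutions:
 f(a) = C1 + a^4/16 - sqrt(2)*a^3/12 - 3*a^2/8 - 3*a/4


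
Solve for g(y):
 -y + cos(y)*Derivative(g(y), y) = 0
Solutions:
 g(y) = C1 + Integral(y/cos(y), y)


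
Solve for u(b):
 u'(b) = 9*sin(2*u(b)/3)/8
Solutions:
 -9*b/8 + 3*log(cos(2*u(b)/3) - 1)/4 - 3*log(cos(2*u(b)/3) + 1)/4 = C1


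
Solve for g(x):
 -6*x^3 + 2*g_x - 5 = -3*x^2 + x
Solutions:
 g(x) = C1 + 3*x^4/4 - x^3/2 + x^2/4 + 5*x/2


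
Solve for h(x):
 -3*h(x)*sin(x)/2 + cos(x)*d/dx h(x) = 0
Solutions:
 h(x) = C1/cos(x)^(3/2)


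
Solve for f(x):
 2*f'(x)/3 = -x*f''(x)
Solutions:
 f(x) = C1 + C2*x^(1/3)


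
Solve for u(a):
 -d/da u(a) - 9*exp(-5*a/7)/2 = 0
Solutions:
 u(a) = C1 + 63*exp(-5*a/7)/10


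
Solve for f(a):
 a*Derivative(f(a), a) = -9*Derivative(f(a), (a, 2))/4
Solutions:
 f(a) = C1 + C2*erf(sqrt(2)*a/3)


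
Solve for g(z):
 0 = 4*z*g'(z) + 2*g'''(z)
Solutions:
 g(z) = C1 + Integral(C2*airyai(-2^(1/3)*z) + C3*airybi(-2^(1/3)*z), z)


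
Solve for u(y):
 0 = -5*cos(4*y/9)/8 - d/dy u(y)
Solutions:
 u(y) = C1 - 45*sin(4*y/9)/32


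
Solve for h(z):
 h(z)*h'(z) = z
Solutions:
 h(z) = -sqrt(C1 + z^2)
 h(z) = sqrt(C1 + z^2)


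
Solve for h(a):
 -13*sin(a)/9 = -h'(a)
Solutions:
 h(a) = C1 - 13*cos(a)/9


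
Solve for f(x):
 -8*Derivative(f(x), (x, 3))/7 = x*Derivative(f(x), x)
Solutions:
 f(x) = C1 + Integral(C2*airyai(-7^(1/3)*x/2) + C3*airybi(-7^(1/3)*x/2), x)


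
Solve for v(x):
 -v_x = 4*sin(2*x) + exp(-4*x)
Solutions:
 v(x) = C1 + 2*cos(2*x) + exp(-4*x)/4


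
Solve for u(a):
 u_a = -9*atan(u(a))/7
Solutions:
 Integral(1/atan(_y), (_y, u(a))) = C1 - 9*a/7


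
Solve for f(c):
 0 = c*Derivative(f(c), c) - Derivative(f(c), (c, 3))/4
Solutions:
 f(c) = C1 + Integral(C2*airyai(2^(2/3)*c) + C3*airybi(2^(2/3)*c), c)


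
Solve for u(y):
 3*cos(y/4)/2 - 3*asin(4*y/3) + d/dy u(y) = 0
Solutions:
 u(y) = C1 + 3*y*asin(4*y/3) + 3*sqrt(9 - 16*y^2)/4 - 6*sin(y/4)


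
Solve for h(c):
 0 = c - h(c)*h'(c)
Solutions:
 h(c) = -sqrt(C1 + c^2)
 h(c) = sqrt(C1 + c^2)


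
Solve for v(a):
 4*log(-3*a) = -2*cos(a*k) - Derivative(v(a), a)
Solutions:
 v(a) = C1 - 4*a*log(-a) - 4*a*log(3) + 4*a - 2*Piecewise((sin(a*k)/k, Ne(k, 0)), (a, True))


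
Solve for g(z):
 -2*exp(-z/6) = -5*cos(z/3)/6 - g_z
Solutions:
 g(z) = C1 - 5*sin(z/3)/2 - 12*exp(-z/6)


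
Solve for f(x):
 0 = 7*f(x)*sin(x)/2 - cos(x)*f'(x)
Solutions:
 f(x) = C1/cos(x)^(7/2)


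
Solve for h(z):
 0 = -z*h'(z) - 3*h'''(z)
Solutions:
 h(z) = C1 + Integral(C2*airyai(-3^(2/3)*z/3) + C3*airybi(-3^(2/3)*z/3), z)


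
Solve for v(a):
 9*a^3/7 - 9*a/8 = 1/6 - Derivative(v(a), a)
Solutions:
 v(a) = C1 - 9*a^4/28 + 9*a^2/16 + a/6


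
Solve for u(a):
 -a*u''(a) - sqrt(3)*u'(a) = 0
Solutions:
 u(a) = C1 + C2*a^(1 - sqrt(3))


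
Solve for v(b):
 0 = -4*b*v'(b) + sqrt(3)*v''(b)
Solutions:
 v(b) = C1 + C2*erfi(sqrt(2)*3^(3/4)*b/3)


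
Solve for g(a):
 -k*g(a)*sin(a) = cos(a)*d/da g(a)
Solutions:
 g(a) = C1*exp(k*log(cos(a)))


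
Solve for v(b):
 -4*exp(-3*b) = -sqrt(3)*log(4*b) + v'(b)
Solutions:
 v(b) = C1 + sqrt(3)*b*log(b) + sqrt(3)*b*(-1 + 2*log(2)) + 4*exp(-3*b)/3


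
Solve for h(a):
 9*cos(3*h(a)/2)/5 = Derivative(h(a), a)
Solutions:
 -9*a/5 - log(sin(3*h(a)/2) - 1)/3 + log(sin(3*h(a)/2) + 1)/3 = C1


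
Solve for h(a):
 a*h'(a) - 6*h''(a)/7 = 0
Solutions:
 h(a) = C1 + C2*erfi(sqrt(21)*a/6)


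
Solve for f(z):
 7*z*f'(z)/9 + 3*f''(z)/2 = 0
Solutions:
 f(z) = C1 + C2*erf(sqrt(21)*z/9)


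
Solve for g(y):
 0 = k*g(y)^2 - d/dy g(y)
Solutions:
 g(y) = -1/(C1 + k*y)


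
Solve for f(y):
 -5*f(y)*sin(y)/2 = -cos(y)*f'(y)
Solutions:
 f(y) = C1/cos(y)^(5/2)


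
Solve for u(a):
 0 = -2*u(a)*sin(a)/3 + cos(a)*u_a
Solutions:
 u(a) = C1/cos(a)^(2/3)


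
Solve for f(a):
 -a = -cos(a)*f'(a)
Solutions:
 f(a) = C1 + Integral(a/cos(a), a)


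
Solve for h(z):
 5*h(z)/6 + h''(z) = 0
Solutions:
 h(z) = C1*sin(sqrt(30)*z/6) + C2*cos(sqrt(30)*z/6)


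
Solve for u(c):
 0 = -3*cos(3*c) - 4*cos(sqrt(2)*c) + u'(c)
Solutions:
 u(c) = C1 + sin(3*c) + 2*sqrt(2)*sin(sqrt(2)*c)


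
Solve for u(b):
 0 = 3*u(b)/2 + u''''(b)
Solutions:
 u(b) = (C1*sin(6^(1/4)*b/2) + C2*cos(6^(1/4)*b/2))*exp(-6^(1/4)*b/2) + (C3*sin(6^(1/4)*b/2) + C4*cos(6^(1/4)*b/2))*exp(6^(1/4)*b/2)


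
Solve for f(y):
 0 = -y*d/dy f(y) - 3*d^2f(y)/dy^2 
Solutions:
 f(y) = C1 + C2*erf(sqrt(6)*y/6)


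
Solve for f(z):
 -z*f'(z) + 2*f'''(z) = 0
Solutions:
 f(z) = C1 + Integral(C2*airyai(2^(2/3)*z/2) + C3*airybi(2^(2/3)*z/2), z)


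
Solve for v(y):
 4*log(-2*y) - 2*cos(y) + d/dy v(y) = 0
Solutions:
 v(y) = C1 - 4*y*log(-y) - 4*y*log(2) + 4*y + 2*sin(y)


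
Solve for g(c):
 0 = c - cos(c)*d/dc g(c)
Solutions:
 g(c) = C1 + Integral(c/cos(c), c)


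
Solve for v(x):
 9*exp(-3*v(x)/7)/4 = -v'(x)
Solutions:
 v(x) = 7*log(C1 - 27*x/28)/3
 v(x) = 7*log((-294^(1/3) - 3^(5/6)*98^(1/3)*I)*(C1 - 9*x)^(1/3)/28)
 v(x) = 7*log((-294^(1/3) + 3^(5/6)*98^(1/3)*I)*(C1 - 9*x)^(1/3)/28)


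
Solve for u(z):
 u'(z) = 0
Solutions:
 u(z) = C1


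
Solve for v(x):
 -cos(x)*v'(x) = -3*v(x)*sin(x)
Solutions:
 v(x) = C1/cos(x)^3


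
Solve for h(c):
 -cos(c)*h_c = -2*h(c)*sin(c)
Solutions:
 h(c) = C1/cos(c)^2


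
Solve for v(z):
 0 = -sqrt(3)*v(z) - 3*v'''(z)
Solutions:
 v(z) = C3*exp(-3^(5/6)*z/3) + (C1*sin(3^(1/3)*z/2) + C2*cos(3^(1/3)*z/2))*exp(3^(5/6)*z/6)


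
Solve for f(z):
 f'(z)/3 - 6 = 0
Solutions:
 f(z) = C1 + 18*z


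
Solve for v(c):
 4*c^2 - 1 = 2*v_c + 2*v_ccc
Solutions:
 v(c) = C1 + C2*sin(c) + C3*cos(c) + 2*c^3/3 - 9*c/2


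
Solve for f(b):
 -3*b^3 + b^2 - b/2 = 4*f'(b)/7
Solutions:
 f(b) = C1 - 21*b^4/16 + 7*b^3/12 - 7*b^2/16


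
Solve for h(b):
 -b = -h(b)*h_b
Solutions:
 h(b) = -sqrt(C1 + b^2)
 h(b) = sqrt(C1 + b^2)


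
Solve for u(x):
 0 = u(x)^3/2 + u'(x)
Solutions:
 u(x) = -sqrt(-1/(C1 - x))
 u(x) = sqrt(-1/(C1 - x))


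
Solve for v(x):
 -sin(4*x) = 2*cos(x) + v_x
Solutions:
 v(x) = C1 - 2*sin(x) + cos(4*x)/4


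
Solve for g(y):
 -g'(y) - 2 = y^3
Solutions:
 g(y) = C1 - y^4/4 - 2*y


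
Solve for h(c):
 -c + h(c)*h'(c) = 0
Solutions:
 h(c) = -sqrt(C1 + c^2)
 h(c) = sqrt(C1 + c^2)


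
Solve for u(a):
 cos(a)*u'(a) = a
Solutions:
 u(a) = C1 + Integral(a/cos(a), a)


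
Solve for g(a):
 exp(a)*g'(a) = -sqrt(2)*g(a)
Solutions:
 g(a) = C1*exp(sqrt(2)*exp(-a))


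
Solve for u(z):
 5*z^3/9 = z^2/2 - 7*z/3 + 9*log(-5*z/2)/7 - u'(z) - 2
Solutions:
 u(z) = C1 - 5*z^4/36 + z^3/6 - 7*z^2/6 + 9*z*log(-z)/7 + z*(-23 - 9*log(2) + 9*log(5))/7


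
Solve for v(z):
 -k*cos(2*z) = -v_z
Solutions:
 v(z) = C1 + k*sin(2*z)/2


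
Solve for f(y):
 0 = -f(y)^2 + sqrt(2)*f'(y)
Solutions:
 f(y) = -2/(C1 + sqrt(2)*y)


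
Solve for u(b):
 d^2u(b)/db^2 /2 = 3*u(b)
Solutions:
 u(b) = C1*exp(-sqrt(6)*b) + C2*exp(sqrt(6)*b)


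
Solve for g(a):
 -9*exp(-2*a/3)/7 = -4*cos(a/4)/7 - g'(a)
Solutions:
 g(a) = C1 - 16*sin(a/4)/7 - 27*exp(-2*a/3)/14


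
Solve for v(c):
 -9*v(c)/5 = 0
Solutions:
 v(c) = 0


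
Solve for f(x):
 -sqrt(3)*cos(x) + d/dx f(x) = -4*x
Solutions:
 f(x) = C1 - 2*x^2 + sqrt(3)*sin(x)


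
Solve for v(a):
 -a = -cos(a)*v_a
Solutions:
 v(a) = C1 + Integral(a/cos(a), a)


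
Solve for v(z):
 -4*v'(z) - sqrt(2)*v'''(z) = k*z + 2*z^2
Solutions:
 v(z) = C1 + C2*sin(2^(3/4)*z) + C3*cos(2^(3/4)*z) - k*z^2/8 - z^3/6 + sqrt(2)*z/4


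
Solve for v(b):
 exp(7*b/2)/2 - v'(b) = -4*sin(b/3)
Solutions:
 v(b) = C1 + exp(7*b/2)/7 - 12*cos(b/3)


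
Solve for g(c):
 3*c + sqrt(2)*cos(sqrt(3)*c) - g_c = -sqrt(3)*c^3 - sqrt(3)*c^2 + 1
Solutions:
 g(c) = C1 + sqrt(3)*c^4/4 + sqrt(3)*c^3/3 + 3*c^2/2 - c + sqrt(6)*sin(sqrt(3)*c)/3


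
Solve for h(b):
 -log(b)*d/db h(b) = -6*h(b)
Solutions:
 h(b) = C1*exp(6*li(b))


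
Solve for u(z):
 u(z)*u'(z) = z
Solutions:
 u(z) = -sqrt(C1 + z^2)
 u(z) = sqrt(C1 + z^2)


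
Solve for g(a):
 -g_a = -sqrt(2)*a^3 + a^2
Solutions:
 g(a) = C1 + sqrt(2)*a^4/4 - a^3/3


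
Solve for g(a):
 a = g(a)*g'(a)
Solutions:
 g(a) = -sqrt(C1 + a^2)
 g(a) = sqrt(C1 + a^2)


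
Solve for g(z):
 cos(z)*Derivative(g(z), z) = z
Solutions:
 g(z) = C1 + Integral(z/cos(z), z)


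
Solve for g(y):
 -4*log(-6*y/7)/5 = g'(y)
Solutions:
 g(y) = C1 - 4*y*log(-y)/5 + 4*y*(-log(6) + 1 + log(7))/5


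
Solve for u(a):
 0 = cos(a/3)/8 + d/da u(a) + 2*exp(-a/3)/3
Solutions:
 u(a) = C1 - 3*sin(a/3)/8 + 2*exp(-a/3)


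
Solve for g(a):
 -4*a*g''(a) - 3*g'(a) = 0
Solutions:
 g(a) = C1 + C2*a^(1/4)


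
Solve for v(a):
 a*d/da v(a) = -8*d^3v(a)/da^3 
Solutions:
 v(a) = C1 + Integral(C2*airyai(-a/2) + C3*airybi(-a/2), a)


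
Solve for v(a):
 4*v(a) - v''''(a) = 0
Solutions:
 v(a) = C1*exp(-sqrt(2)*a) + C2*exp(sqrt(2)*a) + C3*sin(sqrt(2)*a) + C4*cos(sqrt(2)*a)


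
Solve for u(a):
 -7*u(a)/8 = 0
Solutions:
 u(a) = 0


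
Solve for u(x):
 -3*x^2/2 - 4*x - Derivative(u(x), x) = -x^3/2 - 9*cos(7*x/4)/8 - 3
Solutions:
 u(x) = C1 + x^4/8 - x^3/2 - 2*x^2 + 3*x + 9*sin(7*x/4)/14


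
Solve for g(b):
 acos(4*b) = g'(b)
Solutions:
 g(b) = C1 + b*acos(4*b) - sqrt(1 - 16*b^2)/4


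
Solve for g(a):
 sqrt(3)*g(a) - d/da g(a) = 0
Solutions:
 g(a) = C1*exp(sqrt(3)*a)


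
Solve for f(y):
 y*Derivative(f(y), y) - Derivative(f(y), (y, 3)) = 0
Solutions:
 f(y) = C1 + Integral(C2*airyai(y) + C3*airybi(y), y)


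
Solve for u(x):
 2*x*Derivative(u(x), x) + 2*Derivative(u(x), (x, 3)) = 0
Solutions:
 u(x) = C1 + Integral(C2*airyai(-x) + C3*airybi(-x), x)


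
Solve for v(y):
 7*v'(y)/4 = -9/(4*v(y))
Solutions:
 v(y) = -sqrt(C1 - 126*y)/7
 v(y) = sqrt(C1 - 126*y)/7


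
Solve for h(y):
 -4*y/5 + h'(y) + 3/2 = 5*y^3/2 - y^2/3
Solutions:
 h(y) = C1 + 5*y^4/8 - y^3/9 + 2*y^2/5 - 3*y/2


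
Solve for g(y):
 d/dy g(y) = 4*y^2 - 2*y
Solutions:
 g(y) = C1 + 4*y^3/3 - y^2


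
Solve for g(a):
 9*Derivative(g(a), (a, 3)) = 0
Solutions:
 g(a) = C1 + C2*a + C3*a^2


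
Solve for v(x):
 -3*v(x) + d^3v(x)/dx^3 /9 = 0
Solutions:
 v(x) = C3*exp(3*x) + (C1*sin(3*sqrt(3)*x/2) + C2*cos(3*sqrt(3)*x/2))*exp(-3*x/2)


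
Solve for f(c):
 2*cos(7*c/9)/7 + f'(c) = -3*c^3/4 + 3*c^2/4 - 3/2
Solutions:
 f(c) = C1 - 3*c^4/16 + c^3/4 - 3*c/2 - 18*sin(7*c/9)/49


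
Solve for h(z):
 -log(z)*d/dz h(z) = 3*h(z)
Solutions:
 h(z) = C1*exp(-3*li(z))


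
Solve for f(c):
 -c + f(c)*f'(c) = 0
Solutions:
 f(c) = -sqrt(C1 + c^2)
 f(c) = sqrt(C1 + c^2)


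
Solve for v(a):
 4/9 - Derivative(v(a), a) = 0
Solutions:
 v(a) = C1 + 4*a/9


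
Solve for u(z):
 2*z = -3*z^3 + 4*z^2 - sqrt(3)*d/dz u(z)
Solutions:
 u(z) = C1 - sqrt(3)*z^4/4 + 4*sqrt(3)*z^3/9 - sqrt(3)*z^2/3


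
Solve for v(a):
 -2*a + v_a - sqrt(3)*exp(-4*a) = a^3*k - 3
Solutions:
 v(a) = C1 + a^4*k/4 + a^2 - 3*a - sqrt(3)*exp(-4*a)/4


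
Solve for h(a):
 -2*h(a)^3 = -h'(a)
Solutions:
 h(a) = -sqrt(2)*sqrt(-1/(C1 + 2*a))/2
 h(a) = sqrt(2)*sqrt(-1/(C1 + 2*a))/2


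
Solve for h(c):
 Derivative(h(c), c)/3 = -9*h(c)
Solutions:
 h(c) = C1*exp(-27*c)


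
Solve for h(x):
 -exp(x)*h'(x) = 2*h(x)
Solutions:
 h(x) = C1*exp(2*exp(-x))


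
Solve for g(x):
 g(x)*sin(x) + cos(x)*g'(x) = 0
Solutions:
 g(x) = C1*cos(x)


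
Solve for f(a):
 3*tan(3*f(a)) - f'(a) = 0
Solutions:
 f(a) = -asin(C1*exp(9*a))/3 + pi/3
 f(a) = asin(C1*exp(9*a))/3


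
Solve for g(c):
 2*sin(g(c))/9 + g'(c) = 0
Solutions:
 2*c/9 + log(cos(g(c)) - 1)/2 - log(cos(g(c)) + 1)/2 = C1


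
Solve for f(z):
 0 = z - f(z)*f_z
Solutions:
 f(z) = -sqrt(C1 + z^2)
 f(z) = sqrt(C1 + z^2)


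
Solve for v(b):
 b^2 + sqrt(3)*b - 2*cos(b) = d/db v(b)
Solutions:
 v(b) = C1 + b^3/3 + sqrt(3)*b^2/2 - 2*sin(b)


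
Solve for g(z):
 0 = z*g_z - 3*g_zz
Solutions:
 g(z) = C1 + C2*erfi(sqrt(6)*z/6)


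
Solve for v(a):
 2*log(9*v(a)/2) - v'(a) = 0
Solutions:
 Integral(1/(-log(_y) - 2*log(3) + log(2)), (_y, v(a)))/2 = C1 - a


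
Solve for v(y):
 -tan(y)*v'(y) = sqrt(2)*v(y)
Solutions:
 v(y) = C1/sin(y)^(sqrt(2))


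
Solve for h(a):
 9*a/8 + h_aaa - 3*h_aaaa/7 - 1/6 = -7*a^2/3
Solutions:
 h(a) = C1 + C2*a + C3*a^2 + C4*exp(7*a/3) - 7*a^5/180 - 25*a^4/192 - 197*a^3/1008


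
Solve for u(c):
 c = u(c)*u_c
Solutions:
 u(c) = -sqrt(C1 + c^2)
 u(c) = sqrt(C1 + c^2)


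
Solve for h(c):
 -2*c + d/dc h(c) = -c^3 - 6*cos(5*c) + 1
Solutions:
 h(c) = C1 - c^4/4 + c^2 + c - 6*sin(5*c)/5


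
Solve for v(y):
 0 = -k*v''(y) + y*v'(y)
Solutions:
 v(y) = C1 + C2*erf(sqrt(2)*y*sqrt(-1/k)/2)/sqrt(-1/k)


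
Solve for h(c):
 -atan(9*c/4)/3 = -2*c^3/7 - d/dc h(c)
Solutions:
 h(c) = C1 - c^4/14 + c*atan(9*c/4)/3 - 2*log(81*c^2 + 16)/27


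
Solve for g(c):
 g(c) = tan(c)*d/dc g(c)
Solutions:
 g(c) = C1*sin(c)


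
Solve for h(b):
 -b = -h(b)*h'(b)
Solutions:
 h(b) = -sqrt(C1 + b^2)
 h(b) = sqrt(C1 + b^2)


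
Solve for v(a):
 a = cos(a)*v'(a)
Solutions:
 v(a) = C1 + Integral(a/cos(a), a)


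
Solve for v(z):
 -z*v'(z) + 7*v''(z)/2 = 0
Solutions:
 v(z) = C1 + C2*erfi(sqrt(7)*z/7)


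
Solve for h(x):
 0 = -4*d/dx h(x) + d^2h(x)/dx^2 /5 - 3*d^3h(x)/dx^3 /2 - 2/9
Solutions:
 h(x) = C1 - x/18 + (C2*sin(sqrt(599)*x/15) + C3*cos(sqrt(599)*x/15))*exp(x/15)


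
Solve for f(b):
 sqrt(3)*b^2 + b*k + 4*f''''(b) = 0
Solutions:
 f(b) = C1 + C2*b + C3*b^2 + C4*b^3 - sqrt(3)*b^6/1440 - b^5*k/480


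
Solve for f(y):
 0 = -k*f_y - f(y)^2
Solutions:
 f(y) = k/(C1*k + y)


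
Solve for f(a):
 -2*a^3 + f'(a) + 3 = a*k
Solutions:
 f(a) = C1 + a^4/2 + a^2*k/2 - 3*a


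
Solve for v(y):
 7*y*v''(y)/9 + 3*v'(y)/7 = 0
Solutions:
 v(y) = C1 + C2*y^(22/49)


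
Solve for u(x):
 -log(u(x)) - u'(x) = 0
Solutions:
 li(u(x)) = C1 - x


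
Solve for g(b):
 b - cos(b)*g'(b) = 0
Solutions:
 g(b) = C1 + Integral(b/cos(b), b)


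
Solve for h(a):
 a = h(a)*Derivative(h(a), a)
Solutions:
 h(a) = -sqrt(C1 + a^2)
 h(a) = sqrt(C1 + a^2)


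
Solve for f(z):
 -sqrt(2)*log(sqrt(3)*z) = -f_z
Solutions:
 f(z) = C1 + sqrt(2)*z*log(z) - sqrt(2)*z + sqrt(2)*z*log(3)/2


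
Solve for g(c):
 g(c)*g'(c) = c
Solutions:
 g(c) = -sqrt(C1 + c^2)
 g(c) = sqrt(C1 + c^2)


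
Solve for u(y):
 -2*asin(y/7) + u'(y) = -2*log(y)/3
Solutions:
 u(y) = C1 - 2*y*log(y)/3 + 2*y*asin(y/7) + 2*y/3 + 2*sqrt(49 - y^2)


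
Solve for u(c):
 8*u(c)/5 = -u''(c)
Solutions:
 u(c) = C1*sin(2*sqrt(10)*c/5) + C2*cos(2*sqrt(10)*c/5)


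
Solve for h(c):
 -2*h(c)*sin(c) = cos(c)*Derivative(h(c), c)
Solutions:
 h(c) = C1*cos(c)^2


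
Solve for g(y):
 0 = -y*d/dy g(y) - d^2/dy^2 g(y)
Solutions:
 g(y) = C1 + C2*erf(sqrt(2)*y/2)


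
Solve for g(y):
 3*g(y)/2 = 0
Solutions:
 g(y) = 0


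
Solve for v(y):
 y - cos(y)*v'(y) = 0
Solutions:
 v(y) = C1 + Integral(y/cos(y), y)


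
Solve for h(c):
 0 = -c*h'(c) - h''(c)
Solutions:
 h(c) = C1 + C2*erf(sqrt(2)*c/2)


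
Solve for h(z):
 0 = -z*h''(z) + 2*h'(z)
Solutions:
 h(z) = C1 + C2*z^3


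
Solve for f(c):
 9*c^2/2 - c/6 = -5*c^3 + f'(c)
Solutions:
 f(c) = C1 + 5*c^4/4 + 3*c^3/2 - c^2/12


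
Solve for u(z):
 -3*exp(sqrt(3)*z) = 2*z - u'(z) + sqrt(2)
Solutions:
 u(z) = C1 + z^2 + sqrt(2)*z + sqrt(3)*exp(sqrt(3)*z)


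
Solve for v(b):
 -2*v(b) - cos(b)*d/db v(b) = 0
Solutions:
 v(b) = C1*(sin(b) - 1)/(sin(b) + 1)


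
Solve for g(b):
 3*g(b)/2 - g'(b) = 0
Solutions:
 g(b) = C1*exp(3*b/2)


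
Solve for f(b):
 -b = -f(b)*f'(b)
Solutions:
 f(b) = -sqrt(C1 + b^2)
 f(b) = sqrt(C1 + b^2)


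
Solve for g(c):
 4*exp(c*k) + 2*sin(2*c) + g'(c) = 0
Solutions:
 g(c) = C1 + cos(2*c) - 4*exp(c*k)/k


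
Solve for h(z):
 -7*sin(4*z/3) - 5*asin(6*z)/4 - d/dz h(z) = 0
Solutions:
 h(z) = C1 - 5*z*asin(6*z)/4 - 5*sqrt(1 - 36*z^2)/24 + 21*cos(4*z/3)/4


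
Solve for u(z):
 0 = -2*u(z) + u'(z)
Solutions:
 u(z) = C1*exp(2*z)


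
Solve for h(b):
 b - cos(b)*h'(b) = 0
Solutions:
 h(b) = C1 + Integral(b/cos(b), b)


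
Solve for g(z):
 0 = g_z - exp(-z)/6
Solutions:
 g(z) = C1 - exp(-z)/6


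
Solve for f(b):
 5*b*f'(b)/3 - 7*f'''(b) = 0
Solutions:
 f(b) = C1 + Integral(C2*airyai(21^(2/3)*5^(1/3)*b/21) + C3*airybi(21^(2/3)*5^(1/3)*b/21), b)


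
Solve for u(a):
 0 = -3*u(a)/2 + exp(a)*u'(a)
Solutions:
 u(a) = C1*exp(-3*exp(-a)/2)


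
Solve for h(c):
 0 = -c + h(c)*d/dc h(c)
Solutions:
 h(c) = -sqrt(C1 + c^2)
 h(c) = sqrt(C1 + c^2)


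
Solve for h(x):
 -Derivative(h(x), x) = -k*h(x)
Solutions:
 h(x) = C1*exp(k*x)


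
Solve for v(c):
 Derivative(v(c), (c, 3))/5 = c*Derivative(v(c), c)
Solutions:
 v(c) = C1 + Integral(C2*airyai(5^(1/3)*c) + C3*airybi(5^(1/3)*c), c)


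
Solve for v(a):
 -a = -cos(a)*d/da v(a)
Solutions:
 v(a) = C1 + Integral(a/cos(a), a)


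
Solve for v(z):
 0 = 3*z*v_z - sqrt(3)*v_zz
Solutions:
 v(z) = C1 + C2*erfi(sqrt(2)*3^(1/4)*z/2)


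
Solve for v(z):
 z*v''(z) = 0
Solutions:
 v(z) = C1 + C2*z


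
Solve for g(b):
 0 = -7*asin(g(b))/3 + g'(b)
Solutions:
 Integral(1/asin(_y), (_y, g(b))) = C1 + 7*b/3


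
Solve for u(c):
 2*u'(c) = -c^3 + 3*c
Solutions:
 u(c) = C1 - c^4/8 + 3*c^2/4


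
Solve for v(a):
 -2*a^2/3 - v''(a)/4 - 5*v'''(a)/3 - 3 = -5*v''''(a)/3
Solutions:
 v(a) = C1 + C2*a + C3*exp(a*(5 - 2*sqrt(10))/10) + C4*exp(a*(5 + 2*sqrt(10))/10) - 2*a^4/9 + 160*a^3/27 - 3842*a^2/27


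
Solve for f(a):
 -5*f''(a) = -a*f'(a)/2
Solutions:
 f(a) = C1 + C2*erfi(sqrt(5)*a/10)


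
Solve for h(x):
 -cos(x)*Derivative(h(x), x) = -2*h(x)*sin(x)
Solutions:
 h(x) = C1/cos(x)^2


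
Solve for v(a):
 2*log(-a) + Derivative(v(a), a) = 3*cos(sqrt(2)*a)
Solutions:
 v(a) = C1 - 2*a*log(-a) + 2*a + 3*sqrt(2)*sin(sqrt(2)*a)/2


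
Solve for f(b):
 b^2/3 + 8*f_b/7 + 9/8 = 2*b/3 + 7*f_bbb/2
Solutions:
 f(b) = C1 + C2*exp(-4*b/7) + C3*exp(4*b/7) - 7*b^3/72 + 7*b^2/24 - 133*b/48


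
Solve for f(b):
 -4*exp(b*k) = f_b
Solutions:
 f(b) = C1 - 4*exp(b*k)/k


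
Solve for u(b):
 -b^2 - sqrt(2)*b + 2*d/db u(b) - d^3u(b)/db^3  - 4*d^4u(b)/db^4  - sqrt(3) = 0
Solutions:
 u(b) = C1 + C2*exp(-b*((12*sqrt(1290) + 431)^(-1/3) + 2 + (12*sqrt(1290) + 431)^(1/3))/24)*sin(sqrt(3)*b*(-(12*sqrt(1290) + 431)^(1/3) + (12*sqrt(1290) + 431)^(-1/3))/24) + C3*exp(-b*((12*sqrt(1290) + 431)^(-1/3) + 2 + (12*sqrt(1290) + 431)^(1/3))/24)*cos(sqrt(3)*b*(-(12*sqrt(1290) + 431)^(1/3) + (12*sqrt(1290) + 431)^(-1/3))/24) + C4*exp(b*(-1 + (12*sqrt(1290) + 431)^(-1/3) + (12*sqrt(1290) + 431)^(1/3))/12) + b^3/6 + sqrt(2)*b^2/4 + b/2 + sqrt(3)*b/2


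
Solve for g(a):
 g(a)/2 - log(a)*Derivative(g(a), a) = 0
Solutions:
 g(a) = C1*exp(li(a)/2)


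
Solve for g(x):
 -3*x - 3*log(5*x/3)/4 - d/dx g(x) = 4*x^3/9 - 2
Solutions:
 g(x) = C1 - x^4/9 - 3*x^2/2 - 3*x*log(x)/4 - 3*x*log(5)/4 + 3*x*log(3)/4 + 11*x/4


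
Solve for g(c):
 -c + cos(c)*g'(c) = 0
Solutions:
 g(c) = C1 + Integral(c/cos(c), c)


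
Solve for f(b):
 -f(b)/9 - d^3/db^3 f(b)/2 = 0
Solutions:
 f(b) = C3*exp(-6^(1/3)*b/3) + (C1*sin(2^(1/3)*3^(5/6)*b/6) + C2*cos(2^(1/3)*3^(5/6)*b/6))*exp(6^(1/3)*b/6)


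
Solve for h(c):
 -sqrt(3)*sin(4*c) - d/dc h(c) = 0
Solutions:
 h(c) = C1 + sqrt(3)*cos(4*c)/4


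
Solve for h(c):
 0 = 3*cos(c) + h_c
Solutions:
 h(c) = C1 - 3*sin(c)


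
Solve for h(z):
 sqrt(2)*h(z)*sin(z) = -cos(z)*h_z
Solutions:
 h(z) = C1*cos(z)^(sqrt(2))


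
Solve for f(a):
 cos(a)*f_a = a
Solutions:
 f(a) = C1 + Integral(a/cos(a), a)


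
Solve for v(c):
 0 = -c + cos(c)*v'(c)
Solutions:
 v(c) = C1 + Integral(c/cos(c), c)


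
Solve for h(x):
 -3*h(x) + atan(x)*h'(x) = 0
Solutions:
 h(x) = C1*exp(3*Integral(1/atan(x), x))


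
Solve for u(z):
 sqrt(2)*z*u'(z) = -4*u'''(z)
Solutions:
 u(z) = C1 + Integral(C2*airyai(-sqrt(2)*z/2) + C3*airybi(-sqrt(2)*z/2), z)


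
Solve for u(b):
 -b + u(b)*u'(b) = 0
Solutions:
 u(b) = -sqrt(C1 + b^2)
 u(b) = sqrt(C1 + b^2)


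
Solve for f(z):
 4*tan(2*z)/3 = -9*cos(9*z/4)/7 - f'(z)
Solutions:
 f(z) = C1 + 2*log(cos(2*z))/3 - 4*sin(9*z/4)/7


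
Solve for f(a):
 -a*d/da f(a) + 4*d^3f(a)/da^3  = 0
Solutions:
 f(a) = C1 + Integral(C2*airyai(2^(1/3)*a/2) + C3*airybi(2^(1/3)*a/2), a)


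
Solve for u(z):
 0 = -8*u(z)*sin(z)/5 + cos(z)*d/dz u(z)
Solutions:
 u(z) = C1/cos(z)^(8/5)


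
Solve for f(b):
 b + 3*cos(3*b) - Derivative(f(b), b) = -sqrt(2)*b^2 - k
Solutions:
 f(b) = C1 + sqrt(2)*b^3/3 + b^2/2 + b*k + sin(3*b)


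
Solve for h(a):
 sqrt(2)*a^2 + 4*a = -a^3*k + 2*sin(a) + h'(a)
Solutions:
 h(a) = C1 + a^4*k/4 + sqrt(2)*a^3/3 + 2*a^2 + 2*cos(a)


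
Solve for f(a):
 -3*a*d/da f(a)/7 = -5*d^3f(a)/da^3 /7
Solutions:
 f(a) = C1 + Integral(C2*airyai(3^(1/3)*5^(2/3)*a/5) + C3*airybi(3^(1/3)*5^(2/3)*a/5), a)


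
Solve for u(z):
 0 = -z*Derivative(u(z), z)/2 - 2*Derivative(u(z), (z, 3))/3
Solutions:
 u(z) = C1 + Integral(C2*airyai(-6^(1/3)*z/2) + C3*airybi(-6^(1/3)*z/2), z)


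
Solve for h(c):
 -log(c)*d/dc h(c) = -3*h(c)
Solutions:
 h(c) = C1*exp(3*li(c))


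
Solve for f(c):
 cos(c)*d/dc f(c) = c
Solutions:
 f(c) = C1 + Integral(c/cos(c), c)


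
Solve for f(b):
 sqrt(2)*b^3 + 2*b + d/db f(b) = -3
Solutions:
 f(b) = C1 - sqrt(2)*b^4/4 - b^2 - 3*b


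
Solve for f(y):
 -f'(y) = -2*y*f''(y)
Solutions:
 f(y) = C1 + C2*y^(3/2)


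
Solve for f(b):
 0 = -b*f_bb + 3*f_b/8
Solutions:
 f(b) = C1 + C2*b^(11/8)


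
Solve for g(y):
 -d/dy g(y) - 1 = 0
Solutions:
 g(y) = C1 - y


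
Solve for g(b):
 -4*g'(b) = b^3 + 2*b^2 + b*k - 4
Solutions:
 g(b) = C1 - b^4/16 - b^3/6 - b^2*k/8 + b


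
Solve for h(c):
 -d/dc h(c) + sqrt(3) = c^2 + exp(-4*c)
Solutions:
 h(c) = C1 - c^3/3 + sqrt(3)*c + exp(-4*c)/4


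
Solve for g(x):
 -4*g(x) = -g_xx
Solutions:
 g(x) = C1*exp(-2*x) + C2*exp(2*x)


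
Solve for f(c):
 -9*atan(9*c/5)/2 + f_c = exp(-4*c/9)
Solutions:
 f(c) = C1 + 9*c*atan(9*c/5)/2 - 5*log(81*c^2 + 25)/4 - 9*exp(-4*c/9)/4


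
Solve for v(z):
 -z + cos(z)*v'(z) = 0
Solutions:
 v(z) = C1 + Integral(z/cos(z), z)


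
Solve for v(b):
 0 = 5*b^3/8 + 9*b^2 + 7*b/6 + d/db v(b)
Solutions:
 v(b) = C1 - 5*b^4/32 - 3*b^3 - 7*b^2/12


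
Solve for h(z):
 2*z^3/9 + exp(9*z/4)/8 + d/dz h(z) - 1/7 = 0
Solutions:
 h(z) = C1 - z^4/18 + z/7 - exp(9*z/4)/18


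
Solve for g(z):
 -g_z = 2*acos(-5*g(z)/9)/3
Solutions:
 Integral(1/acos(-5*_y/9), (_y, g(z))) = C1 - 2*z/3


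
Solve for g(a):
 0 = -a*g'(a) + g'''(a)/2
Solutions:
 g(a) = C1 + Integral(C2*airyai(2^(1/3)*a) + C3*airybi(2^(1/3)*a), a)


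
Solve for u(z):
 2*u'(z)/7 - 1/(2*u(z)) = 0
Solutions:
 u(z) = -sqrt(C1 + 14*z)/2
 u(z) = sqrt(C1 + 14*z)/2


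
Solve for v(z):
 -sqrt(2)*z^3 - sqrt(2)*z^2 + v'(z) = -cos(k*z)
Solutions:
 v(z) = C1 + sqrt(2)*z^4/4 + sqrt(2)*z^3/3 - sin(k*z)/k


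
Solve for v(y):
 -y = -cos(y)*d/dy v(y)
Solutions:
 v(y) = C1 + Integral(y/cos(y), y)


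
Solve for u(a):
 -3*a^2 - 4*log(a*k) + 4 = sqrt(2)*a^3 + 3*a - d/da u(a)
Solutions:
 u(a) = C1 + sqrt(2)*a^4/4 + a^3 + 3*a^2/2 + 4*a*log(a*k) - 8*a


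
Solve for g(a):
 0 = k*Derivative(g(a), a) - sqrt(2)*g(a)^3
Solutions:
 g(a) = -sqrt(2)*sqrt(-k/(C1*k + sqrt(2)*a))/2
 g(a) = sqrt(2)*sqrt(-k/(C1*k + sqrt(2)*a))/2


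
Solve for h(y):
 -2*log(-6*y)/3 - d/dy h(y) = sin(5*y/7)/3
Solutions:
 h(y) = C1 - 2*y*log(-y)/3 - 2*y*log(6)/3 + 2*y/3 + 7*cos(5*y/7)/15


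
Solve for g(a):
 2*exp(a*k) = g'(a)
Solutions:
 g(a) = C1 + 2*exp(a*k)/k


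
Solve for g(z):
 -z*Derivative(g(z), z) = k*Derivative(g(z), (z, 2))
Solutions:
 g(z) = C1 + C2*sqrt(k)*erf(sqrt(2)*z*sqrt(1/k)/2)


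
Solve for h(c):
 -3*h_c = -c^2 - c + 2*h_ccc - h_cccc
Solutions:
 h(c) = C1 + C2*exp(c*(-2^(2/3)*(9*sqrt(113) + 97)^(1/3) - 8*2^(1/3)/(9*sqrt(113) + 97)^(1/3) + 8)/12)*sin(2^(1/3)*sqrt(3)*c*(-2^(1/3)*(9*sqrt(113) + 97)^(1/3) + 8/(9*sqrt(113) + 97)^(1/3))/12) + C3*exp(c*(-2^(2/3)*(9*sqrt(113) + 97)^(1/3) - 8*2^(1/3)/(9*sqrt(113) + 97)^(1/3) + 8)/12)*cos(2^(1/3)*sqrt(3)*c*(-2^(1/3)*(9*sqrt(113) + 97)^(1/3) + 8/(9*sqrt(113) + 97)^(1/3))/12) + C4*exp(c*(8*2^(1/3)/(9*sqrt(113) + 97)^(1/3) + 4 + 2^(2/3)*(9*sqrt(113) + 97)^(1/3))/6) + c^3/9 + c^2/6 - 4*c/9


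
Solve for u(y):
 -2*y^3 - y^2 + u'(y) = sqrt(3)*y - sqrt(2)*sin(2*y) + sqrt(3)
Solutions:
 u(y) = C1 + y^4/2 + y^3/3 + sqrt(3)*y^2/2 + sqrt(3)*y + sqrt(2)*cos(2*y)/2


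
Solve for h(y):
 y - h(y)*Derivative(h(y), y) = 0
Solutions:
 h(y) = -sqrt(C1 + y^2)
 h(y) = sqrt(C1 + y^2)


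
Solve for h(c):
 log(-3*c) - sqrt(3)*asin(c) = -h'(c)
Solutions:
 h(c) = C1 - c*log(-c) - c*log(3) + c + sqrt(3)*(c*asin(c) + sqrt(1 - c^2))


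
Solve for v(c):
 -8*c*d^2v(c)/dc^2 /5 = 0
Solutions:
 v(c) = C1 + C2*c


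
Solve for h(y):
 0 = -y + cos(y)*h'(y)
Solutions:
 h(y) = C1 + Integral(y/cos(y), y)


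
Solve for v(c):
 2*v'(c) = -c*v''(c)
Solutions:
 v(c) = C1 + C2/c


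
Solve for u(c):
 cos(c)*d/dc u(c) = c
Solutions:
 u(c) = C1 + Integral(c/cos(c), c)


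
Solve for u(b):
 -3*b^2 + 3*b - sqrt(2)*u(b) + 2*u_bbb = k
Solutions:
 u(b) = C3*exp(2^(5/6)*b/2) - 3*sqrt(2)*b^2/2 + 3*sqrt(2)*b/2 - sqrt(2)*k/2 + (C1*sin(2^(5/6)*sqrt(3)*b/4) + C2*cos(2^(5/6)*sqrt(3)*b/4))*exp(-2^(5/6)*b/4)


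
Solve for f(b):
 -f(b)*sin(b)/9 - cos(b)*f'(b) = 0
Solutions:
 f(b) = C1*cos(b)^(1/9)


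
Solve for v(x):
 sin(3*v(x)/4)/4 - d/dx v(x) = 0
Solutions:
 -x/4 + 2*log(cos(3*v(x)/4) - 1)/3 - 2*log(cos(3*v(x)/4) + 1)/3 = C1


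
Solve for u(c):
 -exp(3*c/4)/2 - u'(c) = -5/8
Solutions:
 u(c) = C1 + 5*c/8 - 2*exp(3*c/4)/3


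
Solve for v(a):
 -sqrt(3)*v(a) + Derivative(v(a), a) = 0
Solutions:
 v(a) = C1*exp(sqrt(3)*a)


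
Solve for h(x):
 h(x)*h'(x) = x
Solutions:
 h(x) = -sqrt(C1 + x^2)
 h(x) = sqrt(C1 + x^2)


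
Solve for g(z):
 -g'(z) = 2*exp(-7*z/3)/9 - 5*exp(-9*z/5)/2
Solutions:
 g(z) = C1 + 2*exp(-7*z/3)/21 - 25*exp(-9*z/5)/18


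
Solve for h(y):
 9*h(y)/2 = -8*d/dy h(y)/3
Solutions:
 h(y) = C1*exp(-27*y/16)


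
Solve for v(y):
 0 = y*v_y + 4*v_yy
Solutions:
 v(y) = C1 + C2*erf(sqrt(2)*y/4)


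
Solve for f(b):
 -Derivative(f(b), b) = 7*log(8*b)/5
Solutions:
 f(b) = C1 - 7*b*log(b)/5 - 21*b*log(2)/5 + 7*b/5


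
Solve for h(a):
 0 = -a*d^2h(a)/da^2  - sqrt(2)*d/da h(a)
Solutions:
 h(a) = C1 + C2*a^(1 - sqrt(2))


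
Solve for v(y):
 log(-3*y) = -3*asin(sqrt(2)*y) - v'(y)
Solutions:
 v(y) = C1 - y*log(-y) - 3*y*asin(sqrt(2)*y) - y*log(3) + y - 3*sqrt(2)*sqrt(1 - 2*y^2)/2


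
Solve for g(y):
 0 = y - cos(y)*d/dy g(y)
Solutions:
 g(y) = C1 + Integral(y/cos(y), y)


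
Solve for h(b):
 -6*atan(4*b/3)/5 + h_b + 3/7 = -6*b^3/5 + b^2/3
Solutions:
 h(b) = C1 - 3*b^4/10 + b^3/9 + 6*b*atan(4*b/3)/5 - 3*b/7 - 9*log(16*b^2 + 9)/20


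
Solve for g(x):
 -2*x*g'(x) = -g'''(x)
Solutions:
 g(x) = C1 + Integral(C2*airyai(2^(1/3)*x) + C3*airybi(2^(1/3)*x), x)


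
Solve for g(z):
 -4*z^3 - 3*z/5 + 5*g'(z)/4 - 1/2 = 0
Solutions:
 g(z) = C1 + 4*z^4/5 + 6*z^2/25 + 2*z/5


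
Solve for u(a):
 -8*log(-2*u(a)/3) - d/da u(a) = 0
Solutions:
 Integral(1/(log(-_y) - log(3) + log(2)), (_y, u(a)))/8 = C1 - a


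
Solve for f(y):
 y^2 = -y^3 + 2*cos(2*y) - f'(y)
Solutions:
 f(y) = C1 - y^4/4 - y^3/3 + sin(2*y)


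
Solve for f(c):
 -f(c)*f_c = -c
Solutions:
 f(c) = -sqrt(C1 + c^2)
 f(c) = sqrt(C1 + c^2)


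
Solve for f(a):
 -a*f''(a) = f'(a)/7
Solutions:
 f(a) = C1 + C2*a^(6/7)


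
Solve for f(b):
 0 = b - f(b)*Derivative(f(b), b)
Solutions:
 f(b) = -sqrt(C1 + b^2)
 f(b) = sqrt(C1 + b^2)


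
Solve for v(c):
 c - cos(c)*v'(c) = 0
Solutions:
 v(c) = C1 + Integral(c/cos(c), c)


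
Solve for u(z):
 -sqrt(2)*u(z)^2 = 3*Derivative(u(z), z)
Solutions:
 u(z) = 3/(C1 + sqrt(2)*z)


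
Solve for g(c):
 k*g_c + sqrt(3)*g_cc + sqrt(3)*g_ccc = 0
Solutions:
 g(c) = C1 + C2*exp(c*(sqrt(3)*sqrt(-4*sqrt(3)*k + 3) - 3)/6) + C3*exp(-c*(sqrt(3)*sqrt(-4*sqrt(3)*k + 3) + 3)/6)


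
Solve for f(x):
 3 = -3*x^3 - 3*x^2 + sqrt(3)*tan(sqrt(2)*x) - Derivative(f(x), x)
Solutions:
 f(x) = C1 - 3*x^4/4 - x^3 - 3*x - sqrt(6)*log(cos(sqrt(2)*x))/2


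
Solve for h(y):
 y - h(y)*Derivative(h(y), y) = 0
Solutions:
 h(y) = -sqrt(C1 + y^2)
 h(y) = sqrt(C1 + y^2)


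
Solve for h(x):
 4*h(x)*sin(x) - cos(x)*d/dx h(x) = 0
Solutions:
 h(x) = C1/cos(x)^4


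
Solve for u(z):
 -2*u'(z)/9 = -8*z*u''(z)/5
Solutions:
 u(z) = C1 + C2*z^(41/36)


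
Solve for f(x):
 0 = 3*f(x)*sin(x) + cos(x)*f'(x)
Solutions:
 f(x) = C1*cos(x)^3


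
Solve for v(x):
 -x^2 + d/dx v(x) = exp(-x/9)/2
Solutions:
 v(x) = C1 + x^3/3 - 9*exp(-x/9)/2


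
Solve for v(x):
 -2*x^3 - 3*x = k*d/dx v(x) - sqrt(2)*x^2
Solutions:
 v(x) = C1 - x^4/(2*k) + sqrt(2)*x^3/(3*k) - 3*x^2/(2*k)


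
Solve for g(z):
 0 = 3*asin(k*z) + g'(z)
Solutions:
 g(z) = C1 - 3*Piecewise((z*asin(k*z) + sqrt(-k^2*z^2 + 1)/k, Ne(k, 0)), (0, True))


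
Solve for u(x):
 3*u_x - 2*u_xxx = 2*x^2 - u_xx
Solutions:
 u(x) = C1 + C2*exp(-x) + C3*exp(3*x/2) + 2*x^3/9 - 2*x^2/9 + 28*x/27


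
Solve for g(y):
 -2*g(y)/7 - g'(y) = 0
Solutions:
 g(y) = C1*exp(-2*y/7)


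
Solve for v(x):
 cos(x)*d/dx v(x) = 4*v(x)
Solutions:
 v(x) = C1*(sin(x)^2 + 2*sin(x) + 1)/(sin(x)^2 - 2*sin(x) + 1)


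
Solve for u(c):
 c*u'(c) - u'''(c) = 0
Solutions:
 u(c) = C1 + Integral(C2*airyai(c) + C3*airybi(c), c)


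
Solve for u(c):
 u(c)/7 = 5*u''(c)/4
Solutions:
 u(c) = C1*exp(-2*sqrt(35)*c/35) + C2*exp(2*sqrt(35)*c/35)


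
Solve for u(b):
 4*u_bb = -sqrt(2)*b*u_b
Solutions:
 u(b) = C1 + C2*erf(2^(3/4)*b/4)


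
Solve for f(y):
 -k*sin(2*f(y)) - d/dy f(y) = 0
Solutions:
 f(y) = pi - acos((-C1 - exp(4*k*y))/(C1 - exp(4*k*y)))/2
 f(y) = acos((-C1 - exp(4*k*y))/(C1 - exp(4*k*y)))/2


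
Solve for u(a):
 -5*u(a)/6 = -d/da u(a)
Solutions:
 u(a) = C1*exp(5*a/6)


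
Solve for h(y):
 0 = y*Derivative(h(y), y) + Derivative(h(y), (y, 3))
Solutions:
 h(y) = C1 + Integral(C2*airyai(-y) + C3*airybi(-y), y)


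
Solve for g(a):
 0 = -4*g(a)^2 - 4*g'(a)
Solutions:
 g(a) = 1/(C1 + a)


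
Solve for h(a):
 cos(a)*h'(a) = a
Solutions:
 h(a) = C1 + Integral(a/cos(a), a)


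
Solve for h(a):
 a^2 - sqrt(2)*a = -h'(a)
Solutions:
 h(a) = C1 - a^3/3 + sqrt(2)*a^2/2


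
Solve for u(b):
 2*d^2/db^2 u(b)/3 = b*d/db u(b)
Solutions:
 u(b) = C1 + C2*erfi(sqrt(3)*b/2)


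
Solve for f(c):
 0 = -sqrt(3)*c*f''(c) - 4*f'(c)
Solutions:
 f(c) = C1 + C2*c^(1 - 4*sqrt(3)/3)


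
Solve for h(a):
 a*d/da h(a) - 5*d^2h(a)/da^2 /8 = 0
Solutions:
 h(a) = C1 + C2*erfi(2*sqrt(5)*a/5)


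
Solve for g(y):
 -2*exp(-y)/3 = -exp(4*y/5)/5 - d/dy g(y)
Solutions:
 g(y) = C1 - exp(4*y/5)/4 - 2*exp(-y)/3


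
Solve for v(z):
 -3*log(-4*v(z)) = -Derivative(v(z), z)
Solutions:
 -Integral(1/(log(-_y) + 2*log(2)), (_y, v(z)))/3 = C1 - z


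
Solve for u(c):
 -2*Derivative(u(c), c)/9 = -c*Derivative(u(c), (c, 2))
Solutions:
 u(c) = C1 + C2*c^(11/9)


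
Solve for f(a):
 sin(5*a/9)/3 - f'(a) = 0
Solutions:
 f(a) = C1 - 3*cos(5*a/9)/5


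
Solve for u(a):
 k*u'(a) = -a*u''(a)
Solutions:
 u(a) = C1 + a^(1 - re(k))*(C2*sin(log(a)*Abs(im(k))) + C3*cos(log(a)*im(k)))


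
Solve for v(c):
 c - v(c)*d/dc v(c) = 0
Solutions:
 v(c) = -sqrt(C1 + c^2)
 v(c) = sqrt(C1 + c^2)


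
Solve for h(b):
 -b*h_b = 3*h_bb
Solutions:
 h(b) = C1 + C2*erf(sqrt(6)*b/6)


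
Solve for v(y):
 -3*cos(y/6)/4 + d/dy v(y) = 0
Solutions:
 v(y) = C1 + 9*sin(y/6)/2


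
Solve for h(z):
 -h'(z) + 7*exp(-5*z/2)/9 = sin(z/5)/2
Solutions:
 h(z) = C1 + 5*cos(z/5)/2 - 14*exp(-5*z/2)/45


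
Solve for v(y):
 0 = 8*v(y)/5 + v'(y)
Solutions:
 v(y) = C1*exp(-8*y/5)


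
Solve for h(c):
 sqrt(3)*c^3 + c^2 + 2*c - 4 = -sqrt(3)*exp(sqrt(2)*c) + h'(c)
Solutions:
 h(c) = C1 + sqrt(3)*c^4/4 + c^3/3 + c^2 - 4*c + sqrt(6)*exp(sqrt(2)*c)/2


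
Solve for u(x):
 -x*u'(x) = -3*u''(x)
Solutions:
 u(x) = C1 + C2*erfi(sqrt(6)*x/6)


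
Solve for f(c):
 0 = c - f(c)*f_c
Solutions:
 f(c) = -sqrt(C1 + c^2)
 f(c) = sqrt(C1 + c^2)


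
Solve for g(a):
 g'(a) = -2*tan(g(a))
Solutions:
 g(a) = pi - asin(C1*exp(-2*a))
 g(a) = asin(C1*exp(-2*a))


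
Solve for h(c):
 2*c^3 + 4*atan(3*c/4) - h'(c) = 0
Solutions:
 h(c) = C1 + c^4/2 + 4*c*atan(3*c/4) - 8*log(9*c^2 + 16)/3


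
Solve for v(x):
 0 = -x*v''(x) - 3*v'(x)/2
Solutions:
 v(x) = C1 + C2/sqrt(x)


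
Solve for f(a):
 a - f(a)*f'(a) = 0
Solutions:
 f(a) = -sqrt(C1 + a^2)
 f(a) = sqrt(C1 + a^2)


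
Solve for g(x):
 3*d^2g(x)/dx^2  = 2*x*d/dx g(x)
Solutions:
 g(x) = C1 + C2*erfi(sqrt(3)*x/3)


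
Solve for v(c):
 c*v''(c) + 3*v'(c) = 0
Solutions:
 v(c) = C1 + C2/c^2


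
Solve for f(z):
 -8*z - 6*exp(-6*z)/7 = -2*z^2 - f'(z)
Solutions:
 f(z) = C1 - 2*z^3/3 + 4*z^2 - exp(-6*z)/7


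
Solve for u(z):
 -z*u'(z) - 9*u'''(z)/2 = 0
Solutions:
 u(z) = C1 + Integral(C2*airyai(-6^(1/3)*z/3) + C3*airybi(-6^(1/3)*z/3), z)


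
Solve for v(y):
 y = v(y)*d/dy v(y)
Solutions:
 v(y) = -sqrt(C1 + y^2)
 v(y) = sqrt(C1 + y^2)


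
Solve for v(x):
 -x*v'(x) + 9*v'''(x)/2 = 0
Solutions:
 v(x) = C1 + Integral(C2*airyai(6^(1/3)*x/3) + C3*airybi(6^(1/3)*x/3), x)


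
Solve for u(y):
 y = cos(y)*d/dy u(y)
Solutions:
 u(y) = C1 + Integral(y/cos(y), y)


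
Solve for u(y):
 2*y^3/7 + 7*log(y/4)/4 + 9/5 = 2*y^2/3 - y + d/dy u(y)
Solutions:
 u(y) = C1 + y^4/14 - 2*y^3/9 + y^2/2 + 7*y*log(y)/4 - 7*y*log(2)/2 + y/20


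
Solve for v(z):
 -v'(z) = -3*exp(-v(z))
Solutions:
 v(z) = log(C1 + 3*z)


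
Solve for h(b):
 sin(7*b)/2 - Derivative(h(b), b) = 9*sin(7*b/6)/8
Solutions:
 h(b) = C1 + 27*cos(7*b/6)/28 - cos(7*b)/14


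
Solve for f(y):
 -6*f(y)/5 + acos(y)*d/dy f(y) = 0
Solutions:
 f(y) = C1*exp(6*Integral(1/acos(y), y)/5)


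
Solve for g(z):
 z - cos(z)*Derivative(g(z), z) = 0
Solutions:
 g(z) = C1 + Integral(z/cos(z), z)


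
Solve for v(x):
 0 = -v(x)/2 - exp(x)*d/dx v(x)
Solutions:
 v(x) = C1*exp(exp(-x)/2)
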